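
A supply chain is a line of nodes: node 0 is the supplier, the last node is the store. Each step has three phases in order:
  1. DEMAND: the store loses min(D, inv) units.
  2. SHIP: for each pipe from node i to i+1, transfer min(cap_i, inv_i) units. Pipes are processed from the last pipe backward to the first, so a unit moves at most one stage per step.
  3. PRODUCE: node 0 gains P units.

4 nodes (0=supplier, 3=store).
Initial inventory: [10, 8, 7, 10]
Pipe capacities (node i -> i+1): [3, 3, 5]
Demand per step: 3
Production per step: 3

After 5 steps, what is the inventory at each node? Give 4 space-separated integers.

Step 1: demand=3,sold=3 ship[2->3]=5 ship[1->2]=3 ship[0->1]=3 prod=3 -> inv=[10 8 5 12]
Step 2: demand=3,sold=3 ship[2->3]=5 ship[1->2]=3 ship[0->1]=3 prod=3 -> inv=[10 8 3 14]
Step 3: demand=3,sold=3 ship[2->3]=3 ship[1->2]=3 ship[0->1]=3 prod=3 -> inv=[10 8 3 14]
Step 4: demand=3,sold=3 ship[2->3]=3 ship[1->2]=3 ship[0->1]=3 prod=3 -> inv=[10 8 3 14]
Step 5: demand=3,sold=3 ship[2->3]=3 ship[1->2]=3 ship[0->1]=3 prod=3 -> inv=[10 8 3 14]

10 8 3 14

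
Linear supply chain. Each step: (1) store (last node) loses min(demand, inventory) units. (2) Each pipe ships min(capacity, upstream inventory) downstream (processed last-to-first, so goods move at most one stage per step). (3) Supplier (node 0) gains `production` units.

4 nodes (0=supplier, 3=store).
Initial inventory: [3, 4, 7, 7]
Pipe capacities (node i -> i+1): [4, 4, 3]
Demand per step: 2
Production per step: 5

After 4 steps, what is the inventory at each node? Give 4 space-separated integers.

Step 1: demand=2,sold=2 ship[2->3]=3 ship[1->2]=4 ship[0->1]=3 prod=5 -> inv=[5 3 8 8]
Step 2: demand=2,sold=2 ship[2->3]=3 ship[1->2]=3 ship[0->1]=4 prod=5 -> inv=[6 4 8 9]
Step 3: demand=2,sold=2 ship[2->3]=3 ship[1->2]=4 ship[0->1]=4 prod=5 -> inv=[7 4 9 10]
Step 4: demand=2,sold=2 ship[2->3]=3 ship[1->2]=4 ship[0->1]=4 prod=5 -> inv=[8 4 10 11]

8 4 10 11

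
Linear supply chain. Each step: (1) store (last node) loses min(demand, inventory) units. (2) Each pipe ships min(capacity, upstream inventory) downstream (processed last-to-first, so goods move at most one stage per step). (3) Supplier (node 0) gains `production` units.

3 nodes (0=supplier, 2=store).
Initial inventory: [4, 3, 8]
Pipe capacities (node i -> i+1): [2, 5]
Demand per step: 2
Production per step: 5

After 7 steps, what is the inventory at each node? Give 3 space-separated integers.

Step 1: demand=2,sold=2 ship[1->2]=3 ship[0->1]=2 prod=5 -> inv=[7 2 9]
Step 2: demand=2,sold=2 ship[1->2]=2 ship[0->1]=2 prod=5 -> inv=[10 2 9]
Step 3: demand=2,sold=2 ship[1->2]=2 ship[0->1]=2 prod=5 -> inv=[13 2 9]
Step 4: demand=2,sold=2 ship[1->2]=2 ship[0->1]=2 prod=5 -> inv=[16 2 9]
Step 5: demand=2,sold=2 ship[1->2]=2 ship[0->1]=2 prod=5 -> inv=[19 2 9]
Step 6: demand=2,sold=2 ship[1->2]=2 ship[0->1]=2 prod=5 -> inv=[22 2 9]
Step 7: demand=2,sold=2 ship[1->2]=2 ship[0->1]=2 prod=5 -> inv=[25 2 9]

25 2 9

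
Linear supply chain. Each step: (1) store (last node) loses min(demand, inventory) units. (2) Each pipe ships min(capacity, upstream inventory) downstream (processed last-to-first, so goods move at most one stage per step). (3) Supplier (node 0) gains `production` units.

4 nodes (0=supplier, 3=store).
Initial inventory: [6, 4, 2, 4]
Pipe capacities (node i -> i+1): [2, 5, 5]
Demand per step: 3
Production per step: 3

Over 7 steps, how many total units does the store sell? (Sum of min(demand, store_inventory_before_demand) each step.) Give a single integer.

Step 1: sold=3 (running total=3) -> [7 2 4 3]
Step 2: sold=3 (running total=6) -> [8 2 2 4]
Step 3: sold=3 (running total=9) -> [9 2 2 3]
Step 4: sold=3 (running total=12) -> [10 2 2 2]
Step 5: sold=2 (running total=14) -> [11 2 2 2]
Step 6: sold=2 (running total=16) -> [12 2 2 2]
Step 7: sold=2 (running total=18) -> [13 2 2 2]

Answer: 18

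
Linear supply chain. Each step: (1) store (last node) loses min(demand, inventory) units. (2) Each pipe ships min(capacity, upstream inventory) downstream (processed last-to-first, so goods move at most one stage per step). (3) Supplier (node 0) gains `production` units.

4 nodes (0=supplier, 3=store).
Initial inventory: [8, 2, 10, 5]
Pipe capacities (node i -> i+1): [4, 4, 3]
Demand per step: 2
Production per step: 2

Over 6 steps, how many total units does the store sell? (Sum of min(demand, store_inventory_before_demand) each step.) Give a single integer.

Answer: 12

Derivation:
Step 1: sold=2 (running total=2) -> [6 4 9 6]
Step 2: sold=2 (running total=4) -> [4 4 10 7]
Step 3: sold=2 (running total=6) -> [2 4 11 8]
Step 4: sold=2 (running total=8) -> [2 2 12 9]
Step 5: sold=2 (running total=10) -> [2 2 11 10]
Step 6: sold=2 (running total=12) -> [2 2 10 11]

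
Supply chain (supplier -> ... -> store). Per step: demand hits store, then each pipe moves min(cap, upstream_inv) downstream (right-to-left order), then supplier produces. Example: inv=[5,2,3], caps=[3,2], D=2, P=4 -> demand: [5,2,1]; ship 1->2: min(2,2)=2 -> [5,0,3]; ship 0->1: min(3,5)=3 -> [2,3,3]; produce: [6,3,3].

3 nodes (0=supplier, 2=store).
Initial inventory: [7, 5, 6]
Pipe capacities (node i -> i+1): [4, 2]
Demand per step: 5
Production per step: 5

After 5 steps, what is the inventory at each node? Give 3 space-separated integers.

Step 1: demand=5,sold=5 ship[1->2]=2 ship[0->1]=4 prod=5 -> inv=[8 7 3]
Step 2: demand=5,sold=3 ship[1->2]=2 ship[0->1]=4 prod=5 -> inv=[9 9 2]
Step 3: demand=5,sold=2 ship[1->2]=2 ship[0->1]=4 prod=5 -> inv=[10 11 2]
Step 4: demand=5,sold=2 ship[1->2]=2 ship[0->1]=4 prod=5 -> inv=[11 13 2]
Step 5: demand=5,sold=2 ship[1->2]=2 ship[0->1]=4 prod=5 -> inv=[12 15 2]

12 15 2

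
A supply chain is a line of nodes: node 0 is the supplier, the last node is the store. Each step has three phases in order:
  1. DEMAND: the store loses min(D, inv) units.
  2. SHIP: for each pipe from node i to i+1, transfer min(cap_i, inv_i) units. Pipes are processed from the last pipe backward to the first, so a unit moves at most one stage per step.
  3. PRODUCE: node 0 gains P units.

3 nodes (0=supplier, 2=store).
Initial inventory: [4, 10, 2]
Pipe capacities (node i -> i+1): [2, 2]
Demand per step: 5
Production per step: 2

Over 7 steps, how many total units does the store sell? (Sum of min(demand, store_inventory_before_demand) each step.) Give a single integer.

Step 1: sold=2 (running total=2) -> [4 10 2]
Step 2: sold=2 (running total=4) -> [4 10 2]
Step 3: sold=2 (running total=6) -> [4 10 2]
Step 4: sold=2 (running total=8) -> [4 10 2]
Step 5: sold=2 (running total=10) -> [4 10 2]
Step 6: sold=2 (running total=12) -> [4 10 2]
Step 7: sold=2 (running total=14) -> [4 10 2]

Answer: 14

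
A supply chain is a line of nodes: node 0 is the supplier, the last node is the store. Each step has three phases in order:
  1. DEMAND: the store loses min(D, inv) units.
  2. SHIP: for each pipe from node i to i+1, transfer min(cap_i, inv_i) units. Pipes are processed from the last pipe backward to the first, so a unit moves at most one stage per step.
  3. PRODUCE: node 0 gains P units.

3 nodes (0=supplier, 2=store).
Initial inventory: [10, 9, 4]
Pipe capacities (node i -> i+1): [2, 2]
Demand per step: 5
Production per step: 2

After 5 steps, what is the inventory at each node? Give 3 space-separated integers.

Step 1: demand=5,sold=4 ship[1->2]=2 ship[0->1]=2 prod=2 -> inv=[10 9 2]
Step 2: demand=5,sold=2 ship[1->2]=2 ship[0->1]=2 prod=2 -> inv=[10 9 2]
Step 3: demand=5,sold=2 ship[1->2]=2 ship[0->1]=2 prod=2 -> inv=[10 9 2]
Step 4: demand=5,sold=2 ship[1->2]=2 ship[0->1]=2 prod=2 -> inv=[10 9 2]
Step 5: demand=5,sold=2 ship[1->2]=2 ship[0->1]=2 prod=2 -> inv=[10 9 2]

10 9 2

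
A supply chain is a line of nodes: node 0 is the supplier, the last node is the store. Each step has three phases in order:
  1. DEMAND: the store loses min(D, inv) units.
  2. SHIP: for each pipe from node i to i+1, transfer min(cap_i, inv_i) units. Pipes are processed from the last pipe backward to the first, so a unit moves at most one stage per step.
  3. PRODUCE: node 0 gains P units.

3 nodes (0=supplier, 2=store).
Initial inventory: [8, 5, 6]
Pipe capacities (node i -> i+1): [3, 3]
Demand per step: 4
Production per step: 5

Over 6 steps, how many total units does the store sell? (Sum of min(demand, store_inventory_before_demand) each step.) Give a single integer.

Answer: 21

Derivation:
Step 1: sold=4 (running total=4) -> [10 5 5]
Step 2: sold=4 (running total=8) -> [12 5 4]
Step 3: sold=4 (running total=12) -> [14 5 3]
Step 4: sold=3 (running total=15) -> [16 5 3]
Step 5: sold=3 (running total=18) -> [18 5 3]
Step 6: sold=3 (running total=21) -> [20 5 3]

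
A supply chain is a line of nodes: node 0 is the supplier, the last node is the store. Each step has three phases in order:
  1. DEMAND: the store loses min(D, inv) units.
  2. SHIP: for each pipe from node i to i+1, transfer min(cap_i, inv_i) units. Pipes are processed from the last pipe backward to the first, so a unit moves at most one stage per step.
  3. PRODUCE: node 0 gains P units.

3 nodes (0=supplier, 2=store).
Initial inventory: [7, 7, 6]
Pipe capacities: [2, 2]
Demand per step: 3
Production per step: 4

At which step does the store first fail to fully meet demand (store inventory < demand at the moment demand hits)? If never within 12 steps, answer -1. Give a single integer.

Step 1: demand=3,sold=3 ship[1->2]=2 ship[0->1]=2 prod=4 -> [9 7 5]
Step 2: demand=3,sold=3 ship[1->2]=2 ship[0->1]=2 prod=4 -> [11 7 4]
Step 3: demand=3,sold=3 ship[1->2]=2 ship[0->1]=2 prod=4 -> [13 7 3]
Step 4: demand=3,sold=3 ship[1->2]=2 ship[0->1]=2 prod=4 -> [15 7 2]
Step 5: demand=3,sold=2 ship[1->2]=2 ship[0->1]=2 prod=4 -> [17 7 2]
Step 6: demand=3,sold=2 ship[1->2]=2 ship[0->1]=2 prod=4 -> [19 7 2]
Step 7: demand=3,sold=2 ship[1->2]=2 ship[0->1]=2 prod=4 -> [21 7 2]
Step 8: demand=3,sold=2 ship[1->2]=2 ship[0->1]=2 prod=4 -> [23 7 2]
Step 9: demand=3,sold=2 ship[1->2]=2 ship[0->1]=2 prod=4 -> [25 7 2]
Step 10: demand=3,sold=2 ship[1->2]=2 ship[0->1]=2 prod=4 -> [27 7 2]
Step 11: demand=3,sold=2 ship[1->2]=2 ship[0->1]=2 prod=4 -> [29 7 2]
Step 12: demand=3,sold=2 ship[1->2]=2 ship[0->1]=2 prod=4 -> [31 7 2]
First stockout at step 5

5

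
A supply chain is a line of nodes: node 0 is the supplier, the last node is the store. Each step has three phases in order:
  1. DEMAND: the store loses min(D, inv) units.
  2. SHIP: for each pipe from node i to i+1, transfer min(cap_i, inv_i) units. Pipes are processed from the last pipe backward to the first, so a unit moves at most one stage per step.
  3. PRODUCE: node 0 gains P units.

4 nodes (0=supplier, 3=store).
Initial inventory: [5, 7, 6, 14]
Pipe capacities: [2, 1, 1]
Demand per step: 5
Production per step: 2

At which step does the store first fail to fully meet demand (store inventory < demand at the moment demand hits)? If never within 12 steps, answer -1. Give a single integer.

Step 1: demand=5,sold=5 ship[2->3]=1 ship[1->2]=1 ship[0->1]=2 prod=2 -> [5 8 6 10]
Step 2: demand=5,sold=5 ship[2->3]=1 ship[1->2]=1 ship[0->1]=2 prod=2 -> [5 9 6 6]
Step 3: demand=5,sold=5 ship[2->3]=1 ship[1->2]=1 ship[0->1]=2 prod=2 -> [5 10 6 2]
Step 4: demand=5,sold=2 ship[2->3]=1 ship[1->2]=1 ship[0->1]=2 prod=2 -> [5 11 6 1]
Step 5: demand=5,sold=1 ship[2->3]=1 ship[1->2]=1 ship[0->1]=2 prod=2 -> [5 12 6 1]
Step 6: demand=5,sold=1 ship[2->3]=1 ship[1->2]=1 ship[0->1]=2 prod=2 -> [5 13 6 1]
Step 7: demand=5,sold=1 ship[2->3]=1 ship[1->2]=1 ship[0->1]=2 prod=2 -> [5 14 6 1]
Step 8: demand=5,sold=1 ship[2->3]=1 ship[1->2]=1 ship[0->1]=2 prod=2 -> [5 15 6 1]
Step 9: demand=5,sold=1 ship[2->3]=1 ship[1->2]=1 ship[0->1]=2 prod=2 -> [5 16 6 1]
Step 10: demand=5,sold=1 ship[2->3]=1 ship[1->2]=1 ship[0->1]=2 prod=2 -> [5 17 6 1]
Step 11: demand=5,sold=1 ship[2->3]=1 ship[1->2]=1 ship[0->1]=2 prod=2 -> [5 18 6 1]
Step 12: demand=5,sold=1 ship[2->3]=1 ship[1->2]=1 ship[0->1]=2 prod=2 -> [5 19 6 1]
First stockout at step 4

4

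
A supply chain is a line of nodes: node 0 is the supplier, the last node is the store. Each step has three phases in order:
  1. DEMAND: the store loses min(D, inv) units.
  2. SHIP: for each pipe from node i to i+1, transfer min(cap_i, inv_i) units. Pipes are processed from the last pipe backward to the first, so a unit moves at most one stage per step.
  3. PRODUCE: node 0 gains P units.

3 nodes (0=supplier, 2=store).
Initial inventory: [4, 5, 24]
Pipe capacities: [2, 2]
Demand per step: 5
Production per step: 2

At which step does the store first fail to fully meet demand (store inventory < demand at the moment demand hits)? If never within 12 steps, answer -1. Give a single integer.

Step 1: demand=5,sold=5 ship[1->2]=2 ship[0->1]=2 prod=2 -> [4 5 21]
Step 2: demand=5,sold=5 ship[1->2]=2 ship[0->1]=2 prod=2 -> [4 5 18]
Step 3: demand=5,sold=5 ship[1->2]=2 ship[0->1]=2 prod=2 -> [4 5 15]
Step 4: demand=5,sold=5 ship[1->2]=2 ship[0->1]=2 prod=2 -> [4 5 12]
Step 5: demand=5,sold=5 ship[1->2]=2 ship[0->1]=2 prod=2 -> [4 5 9]
Step 6: demand=5,sold=5 ship[1->2]=2 ship[0->1]=2 prod=2 -> [4 5 6]
Step 7: demand=5,sold=5 ship[1->2]=2 ship[0->1]=2 prod=2 -> [4 5 3]
Step 8: demand=5,sold=3 ship[1->2]=2 ship[0->1]=2 prod=2 -> [4 5 2]
Step 9: demand=5,sold=2 ship[1->2]=2 ship[0->1]=2 prod=2 -> [4 5 2]
Step 10: demand=5,sold=2 ship[1->2]=2 ship[0->1]=2 prod=2 -> [4 5 2]
Step 11: demand=5,sold=2 ship[1->2]=2 ship[0->1]=2 prod=2 -> [4 5 2]
Step 12: demand=5,sold=2 ship[1->2]=2 ship[0->1]=2 prod=2 -> [4 5 2]
First stockout at step 8

8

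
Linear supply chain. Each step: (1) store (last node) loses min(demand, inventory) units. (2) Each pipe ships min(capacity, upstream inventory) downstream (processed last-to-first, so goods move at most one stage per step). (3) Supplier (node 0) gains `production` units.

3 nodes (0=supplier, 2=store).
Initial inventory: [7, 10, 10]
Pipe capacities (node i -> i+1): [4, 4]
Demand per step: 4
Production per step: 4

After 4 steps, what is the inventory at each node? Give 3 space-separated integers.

Step 1: demand=4,sold=4 ship[1->2]=4 ship[0->1]=4 prod=4 -> inv=[7 10 10]
Step 2: demand=4,sold=4 ship[1->2]=4 ship[0->1]=4 prod=4 -> inv=[7 10 10]
Step 3: demand=4,sold=4 ship[1->2]=4 ship[0->1]=4 prod=4 -> inv=[7 10 10]
Step 4: demand=4,sold=4 ship[1->2]=4 ship[0->1]=4 prod=4 -> inv=[7 10 10]

7 10 10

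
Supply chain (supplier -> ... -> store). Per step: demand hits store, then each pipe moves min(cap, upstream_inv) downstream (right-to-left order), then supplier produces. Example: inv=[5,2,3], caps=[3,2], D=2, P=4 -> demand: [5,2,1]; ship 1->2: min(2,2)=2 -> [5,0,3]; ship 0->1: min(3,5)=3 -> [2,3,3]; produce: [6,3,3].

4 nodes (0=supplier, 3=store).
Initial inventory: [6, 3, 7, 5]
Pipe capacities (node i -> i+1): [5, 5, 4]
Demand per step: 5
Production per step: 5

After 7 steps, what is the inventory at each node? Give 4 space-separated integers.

Step 1: demand=5,sold=5 ship[2->3]=4 ship[1->2]=3 ship[0->1]=5 prod=5 -> inv=[6 5 6 4]
Step 2: demand=5,sold=4 ship[2->3]=4 ship[1->2]=5 ship[0->1]=5 prod=5 -> inv=[6 5 7 4]
Step 3: demand=5,sold=4 ship[2->3]=4 ship[1->2]=5 ship[0->1]=5 prod=5 -> inv=[6 5 8 4]
Step 4: demand=5,sold=4 ship[2->3]=4 ship[1->2]=5 ship[0->1]=5 prod=5 -> inv=[6 5 9 4]
Step 5: demand=5,sold=4 ship[2->3]=4 ship[1->2]=5 ship[0->1]=5 prod=5 -> inv=[6 5 10 4]
Step 6: demand=5,sold=4 ship[2->3]=4 ship[1->2]=5 ship[0->1]=5 prod=5 -> inv=[6 5 11 4]
Step 7: demand=5,sold=4 ship[2->3]=4 ship[1->2]=5 ship[0->1]=5 prod=5 -> inv=[6 5 12 4]

6 5 12 4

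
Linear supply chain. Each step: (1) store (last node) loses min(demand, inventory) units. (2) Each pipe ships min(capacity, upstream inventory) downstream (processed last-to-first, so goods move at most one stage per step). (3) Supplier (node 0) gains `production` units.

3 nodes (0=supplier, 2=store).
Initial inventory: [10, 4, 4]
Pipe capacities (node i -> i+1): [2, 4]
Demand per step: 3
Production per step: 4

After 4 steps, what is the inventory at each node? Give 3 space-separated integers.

Step 1: demand=3,sold=3 ship[1->2]=4 ship[0->1]=2 prod=4 -> inv=[12 2 5]
Step 2: demand=3,sold=3 ship[1->2]=2 ship[0->1]=2 prod=4 -> inv=[14 2 4]
Step 3: demand=3,sold=3 ship[1->2]=2 ship[0->1]=2 prod=4 -> inv=[16 2 3]
Step 4: demand=3,sold=3 ship[1->2]=2 ship[0->1]=2 prod=4 -> inv=[18 2 2]

18 2 2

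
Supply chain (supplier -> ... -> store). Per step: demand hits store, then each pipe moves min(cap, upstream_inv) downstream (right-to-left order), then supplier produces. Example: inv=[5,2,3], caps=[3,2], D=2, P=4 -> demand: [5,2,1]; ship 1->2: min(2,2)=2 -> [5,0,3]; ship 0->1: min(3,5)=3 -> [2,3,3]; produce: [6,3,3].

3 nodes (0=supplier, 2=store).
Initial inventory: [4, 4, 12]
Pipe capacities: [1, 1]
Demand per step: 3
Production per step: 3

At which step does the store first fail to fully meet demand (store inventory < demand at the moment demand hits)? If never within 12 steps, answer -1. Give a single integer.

Step 1: demand=3,sold=3 ship[1->2]=1 ship[0->1]=1 prod=3 -> [6 4 10]
Step 2: demand=3,sold=3 ship[1->2]=1 ship[0->1]=1 prod=3 -> [8 4 8]
Step 3: demand=3,sold=3 ship[1->2]=1 ship[0->1]=1 prod=3 -> [10 4 6]
Step 4: demand=3,sold=3 ship[1->2]=1 ship[0->1]=1 prod=3 -> [12 4 4]
Step 5: demand=3,sold=3 ship[1->2]=1 ship[0->1]=1 prod=3 -> [14 4 2]
Step 6: demand=3,sold=2 ship[1->2]=1 ship[0->1]=1 prod=3 -> [16 4 1]
Step 7: demand=3,sold=1 ship[1->2]=1 ship[0->1]=1 prod=3 -> [18 4 1]
Step 8: demand=3,sold=1 ship[1->2]=1 ship[0->1]=1 prod=3 -> [20 4 1]
Step 9: demand=3,sold=1 ship[1->2]=1 ship[0->1]=1 prod=3 -> [22 4 1]
Step 10: demand=3,sold=1 ship[1->2]=1 ship[0->1]=1 prod=3 -> [24 4 1]
Step 11: demand=3,sold=1 ship[1->2]=1 ship[0->1]=1 prod=3 -> [26 4 1]
Step 12: demand=3,sold=1 ship[1->2]=1 ship[0->1]=1 prod=3 -> [28 4 1]
First stockout at step 6

6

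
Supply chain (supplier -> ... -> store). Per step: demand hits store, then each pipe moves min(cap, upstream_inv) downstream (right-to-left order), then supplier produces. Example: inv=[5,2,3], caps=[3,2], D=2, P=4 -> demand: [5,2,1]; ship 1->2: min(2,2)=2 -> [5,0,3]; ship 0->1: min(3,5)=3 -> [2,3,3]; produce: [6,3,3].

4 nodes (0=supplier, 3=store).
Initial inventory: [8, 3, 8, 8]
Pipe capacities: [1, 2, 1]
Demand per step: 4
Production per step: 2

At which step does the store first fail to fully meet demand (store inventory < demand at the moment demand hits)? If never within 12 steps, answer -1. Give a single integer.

Step 1: demand=4,sold=4 ship[2->3]=1 ship[1->2]=2 ship[0->1]=1 prod=2 -> [9 2 9 5]
Step 2: demand=4,sold=4 ship[2->3]=1 ship[1->2]=2 ship[0->1]=1 prod=2 -> [10 1 10 2]
Step 3: demand=4,sold=2 ship[2->3]=1 ship[1->2]=1 ship[0->1]=1 prod=2 -> [11 1 10 1]
Step 4: demand=4,sold=1 ship[2->3]=1 ship[1->2]=1 ship[0->1]=1 prod=2 -> [12 1 10 1]
Step 5: demand=4,sold=1 ship[2->3]=1 ship[1->2]=1 ship[0->1]=1 prod=2 -> [13 1 10 1]
Step 6: demand=4,sold=1 ship[2->3]=1 ship[1->2]=1 ship[0->1]=1 prod=2 -> [14 1 10 1]
Step 7: demand=4,sold=1 ship[2->3]=1 ship[1->2]=1 ship[0->1]=1 prod=2 -> [15 1 10 1]
Step 8: demand=4,sold=1 ship[2->3]=1 ship[1->2]=1 ship[0->1]=1 prod=2 -> [16 1 10 1]
Step 9: demand=4,sold=1 ship[2->3]=1 ship[1->2]=1 ship[0->1]=1 prod=2 -> [17 1 10 1]
Step 10: demand=4,sold=1 ship[2->3]=1 ship[1->2]=1 ship[0->1]=1 prod=2 -> [18 1 10 1]
Step 11: demand=4,sold=1 ship[2->3]=1 ship[1->2]=1 ship[0->1]=1 prod=2 -> [19 1 10 1]
Step 12: demand=4,sold=1 ship[2->3]=1 ship[1->2]=1 ship[0->1]=1 prod=2 -> [20 1 10 1]
First stockout at step 3

3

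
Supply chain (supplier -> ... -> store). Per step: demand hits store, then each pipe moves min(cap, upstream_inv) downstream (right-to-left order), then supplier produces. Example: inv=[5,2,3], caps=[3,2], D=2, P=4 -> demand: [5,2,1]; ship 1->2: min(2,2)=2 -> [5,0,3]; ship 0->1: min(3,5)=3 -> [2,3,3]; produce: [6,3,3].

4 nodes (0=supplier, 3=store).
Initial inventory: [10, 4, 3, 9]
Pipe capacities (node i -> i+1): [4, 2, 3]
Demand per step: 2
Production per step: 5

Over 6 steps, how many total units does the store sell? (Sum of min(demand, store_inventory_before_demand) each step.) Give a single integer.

Step 1: sold=2 (running total=2) -> [11 6 2 10]
Step 2: sold=2 (running total=4) -> [12 8 2 10]
Step 3: sold=2 (running total=6) -> [13 10 2 10]
Step 4: sold=2 (running total=8) -> [14 12 2 10]
Step 5: sold=2 (running total=10) -> [15 14 2 10]
Step 6: sold=2 (running total=12) -> [16 16 2 10]

Answer: 12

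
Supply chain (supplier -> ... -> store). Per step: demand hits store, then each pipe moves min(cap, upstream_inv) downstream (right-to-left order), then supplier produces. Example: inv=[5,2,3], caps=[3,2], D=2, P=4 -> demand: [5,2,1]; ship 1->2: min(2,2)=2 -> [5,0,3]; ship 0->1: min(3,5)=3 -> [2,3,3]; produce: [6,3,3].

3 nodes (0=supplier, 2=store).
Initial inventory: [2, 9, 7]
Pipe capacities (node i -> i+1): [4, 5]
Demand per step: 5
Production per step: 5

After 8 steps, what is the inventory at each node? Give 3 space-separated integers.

Step 1: demand=5,sold=5 ship[1->2]=5 ship[0->1]=2 prod=5 -> inv=[5 6 7]
Step 2: demand=5,sold=5 ship[1->2]=5 ship[0->1]=4 prod=5 -> inv=[6 5 7]
Step 3: demand=5,sold=5 ship[1->2]=5 ship[0->1]=4 prod=5 -> inv=[7 4 7]
Step 4: demand=5,sold=5 ship[1->2]=4 ship[0->1]=4 prod=5 -> inv=[8 4 6]
Step 5: demand=5,sold=5 ship[1->2]=4 ship[0->1]=4 prod=5 -> inv=[9 4 5]
Step 6: demand=5,sold=5 ship[1->2]=4 ship[0->1]=4 prod=5 -> inv=[10 4 4]
Step 7: demand=5,sold=4 ship[1->2]=4 ship[0->1]=4 prod=5 -> inv=[11 4 4]
Step 8: demand=5,sold=4 ship[1->2]=4 ship[0->1]=4 prod=5 -> inv=[12 4 4]

12 4 4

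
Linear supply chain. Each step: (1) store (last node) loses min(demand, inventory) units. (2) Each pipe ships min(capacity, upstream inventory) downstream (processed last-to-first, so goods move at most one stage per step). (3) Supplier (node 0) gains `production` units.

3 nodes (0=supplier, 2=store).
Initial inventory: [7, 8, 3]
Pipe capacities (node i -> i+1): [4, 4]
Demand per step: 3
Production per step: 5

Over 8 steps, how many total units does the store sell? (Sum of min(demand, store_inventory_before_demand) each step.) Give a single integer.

Answer: 24

Derivation:
Step 1: sold=3 (running total=3) -> [8 8 4]
Step 2: sold=3 (running total=6) -> [9 8 5]
Step 3: sold=3 (running total=9) -> [10 8 6]
Step 4: sold=3 (running total=12) -> [11 8 7]
Step 5: sold=3 (running total=15) -> [12 8 8]
Step 6: sold=3 (running total=18) -> [13 8 9]
Step 7: sold=3 (running total=21) -> [14 8 10]
Step 8: sold=3 (running total=24) -> [15 8 11]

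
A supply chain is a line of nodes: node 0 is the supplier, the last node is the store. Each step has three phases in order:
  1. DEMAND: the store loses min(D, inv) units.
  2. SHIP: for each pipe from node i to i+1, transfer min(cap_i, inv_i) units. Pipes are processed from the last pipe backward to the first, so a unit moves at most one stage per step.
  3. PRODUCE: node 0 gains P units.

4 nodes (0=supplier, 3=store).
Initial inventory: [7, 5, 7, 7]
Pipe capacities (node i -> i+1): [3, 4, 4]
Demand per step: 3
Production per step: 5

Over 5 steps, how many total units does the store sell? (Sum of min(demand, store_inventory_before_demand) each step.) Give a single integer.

Answer: 15

Derivation:
Step 1: sold=3 (running total=3) -> [9 4 7 8]
Step 2: sold=3 (running total=6) -> [11 3 7 9]
Step 3: sold=3 (running total=9) -> [13 3 6 10]
Step 4: sold=3 (running total=12) -> [15 3 5 11]
Step 5: sold=3 (running total=15) -> [17 3 4 12]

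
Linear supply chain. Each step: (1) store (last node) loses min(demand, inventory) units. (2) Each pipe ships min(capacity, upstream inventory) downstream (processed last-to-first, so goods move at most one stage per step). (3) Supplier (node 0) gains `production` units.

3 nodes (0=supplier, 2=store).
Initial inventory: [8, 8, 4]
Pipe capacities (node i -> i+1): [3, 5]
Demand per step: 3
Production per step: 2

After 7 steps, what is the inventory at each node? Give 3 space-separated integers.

Step 1: demand=3,sold=3 ship[1->2]=5 ship[0->1]=3 prod=2 -> inv=[7 6 6]
Step 2: demand=3,sold=3 ship[1->2]=5 ship[0->1]=3 prod=2 -> inv=[6 4 8]
Step 3: demand=3,sold=3 ship[1->2]=4 ship[0->1]=3 prod=2 -> inv=[5 3 9]
Step 4: demand=3,sold=3 ship[1->2]=3 ship[0->1]=3 prod=2 -> inv=[4 3 9]
Step 5: demand=3,sold=3 ship[1->2]=3 ship[0->1]=3 prod=2 -> inv=[3 3 9]
Step 6: demand=3,sold=3 ship[1->2]=3 ship[0->1]=3 prod=2 -> inv=[2 3 9]
Step 7: demand=3,sold=3 ship[1->2]=3 ship[0->1]=2 prod=2 -> inv=[2 2 9]

2 2 9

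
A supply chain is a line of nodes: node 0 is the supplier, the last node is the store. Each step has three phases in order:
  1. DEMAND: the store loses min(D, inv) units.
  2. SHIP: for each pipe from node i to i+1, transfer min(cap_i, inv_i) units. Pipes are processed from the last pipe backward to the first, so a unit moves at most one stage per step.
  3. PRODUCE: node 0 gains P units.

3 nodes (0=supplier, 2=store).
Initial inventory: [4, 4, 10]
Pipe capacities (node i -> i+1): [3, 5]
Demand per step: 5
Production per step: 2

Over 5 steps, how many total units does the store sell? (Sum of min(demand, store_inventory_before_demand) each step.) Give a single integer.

Answer: 22

Derivation:
Step 1: sold=5 (running total=5) -> [3 3 9]
Step 2: sold=5 (running total=10) -> [2 3 7]
Step 3: sold=5 (running total=15) -> [2 2 5]
Step 4: sold=5 (running total=20) -> [2 2 2]
Step 5: sold=2 (running total=22) -> [2 2 2]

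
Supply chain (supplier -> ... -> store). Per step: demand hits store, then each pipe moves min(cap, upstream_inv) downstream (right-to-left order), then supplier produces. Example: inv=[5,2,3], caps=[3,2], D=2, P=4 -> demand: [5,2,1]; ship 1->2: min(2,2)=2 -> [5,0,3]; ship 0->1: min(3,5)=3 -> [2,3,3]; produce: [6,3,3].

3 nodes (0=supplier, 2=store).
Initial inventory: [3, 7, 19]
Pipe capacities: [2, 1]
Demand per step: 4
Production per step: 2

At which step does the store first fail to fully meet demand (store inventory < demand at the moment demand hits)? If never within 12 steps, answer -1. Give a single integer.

Step 1: demand=4,sold=4 ship[1->2]=1 ship[0->1]=2 prod=2 -> [3 8 16]
Step 2: demand=4,sold=4 ship[1->2]=1 ship[0->1]=2 prod=2 -> [3 9 13]
Step 3: demand=4,sold=4 ship[1->2]=1 ship[0->1]=2 prod=2 -> [3 10 10]
Step 4: demand=4,sold=4 ship[1->2]=1 ship[0->1]=2 prod=2 -> [3 11 7]
Step 5: demand=4,sold=4 ship[1->2]=1 ship[0->1]=2 prod=2 -> [3 12 4]
Step 6: demand=4,sold=4 ship[1->2]=1 ship[0->1]=2 prod=2 -> [3 13 1]
Step 7: demand=4,sold=1 ship[1->2]=1 ship[0->1]=2 prod=2 -> [3 14 1]
Step 8: demand=4,sold=1 ship[1->2]=1 ship[0->1]=2 prod=2 -> [3 15 1]
Step 9: demand=4,sold=1 ship[1->2]=1 ship[0->1]=2 prod=2 -> [3 16 1]
Step 10: demand=4,sold=1 ship[1->2]=1 ship[0->1]=2 prod=2 -> [3 17 1]
Step 11: demand=4,sold=1 ship[1->2]=1 ship[0->1]=2 prod=2 -> [3 18 1]
Step 12: demand=4,sold=1 ship[1->2]=1 ship[0->1]=2 prod=2 -> [3 19 1]
First stockout at step 7

7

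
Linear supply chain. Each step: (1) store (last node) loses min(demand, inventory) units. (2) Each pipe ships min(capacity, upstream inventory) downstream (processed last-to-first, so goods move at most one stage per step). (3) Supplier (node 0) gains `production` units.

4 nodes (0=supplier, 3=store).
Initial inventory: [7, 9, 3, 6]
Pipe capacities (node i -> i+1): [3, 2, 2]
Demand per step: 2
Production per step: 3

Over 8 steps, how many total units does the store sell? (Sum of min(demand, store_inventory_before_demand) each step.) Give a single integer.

Answer: 16

Derivation:
Step 1: sold=2 (running total=2) -> [7 10 3 6]
Step 2: sold=2 (running total=4) -> [7 11 3 6]
Step 3: sold=2 (running total=6) -> [7 12 3 6]
Step 4: sold=2 (running total=8) -> [7 13 3 6]
Step 5: sold=2 (running total=10) -> [7 14 3 6]
Step 6: sold=2 (running total=12) -> [7 15 3 6]
Step 7: sold=2 (running total=14) -> [7 16 3 6]
Step 8: sold=2 (running total=16) -> [7 17 3 6]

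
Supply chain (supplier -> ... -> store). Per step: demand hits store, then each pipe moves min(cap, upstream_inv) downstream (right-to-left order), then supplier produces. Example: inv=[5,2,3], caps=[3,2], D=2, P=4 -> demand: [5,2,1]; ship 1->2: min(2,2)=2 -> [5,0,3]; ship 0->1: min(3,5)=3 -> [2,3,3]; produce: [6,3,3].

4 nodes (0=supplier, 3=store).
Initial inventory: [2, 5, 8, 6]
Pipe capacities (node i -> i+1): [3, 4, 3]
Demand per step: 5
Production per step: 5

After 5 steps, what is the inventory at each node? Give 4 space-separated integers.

Step 1: demand=5,sold=5 ship[2->3]=3 ship[1->2]=4 ship[0->1]=2 prod=5 -> inv=[5 3 9 4]
Step 2: demand=5,sold=4 ship[2->3]=3 ship[1->2]=3 ship[0->1]=3 prod=5 -> inv=[7 3 9 3]
Step 3: demand=5,sold=3 ship[2->3]=3 ship[1->2]=3 ship[0->1]=3 prod=5 -> inv=[9 3 9 3]
Step 4: demand=5,sold=3 ship[2->3]=3 ship[1->2]=3 ship[0->1]=3 prod=5 -> inv=[11 3 9 3]
Step 5: demand=5,sold=3 ship[2->3]=3 ship[1->2]=3 ship[0->1]=3 prod=5 -> inv=[13 3 9 3]

13 3 9 3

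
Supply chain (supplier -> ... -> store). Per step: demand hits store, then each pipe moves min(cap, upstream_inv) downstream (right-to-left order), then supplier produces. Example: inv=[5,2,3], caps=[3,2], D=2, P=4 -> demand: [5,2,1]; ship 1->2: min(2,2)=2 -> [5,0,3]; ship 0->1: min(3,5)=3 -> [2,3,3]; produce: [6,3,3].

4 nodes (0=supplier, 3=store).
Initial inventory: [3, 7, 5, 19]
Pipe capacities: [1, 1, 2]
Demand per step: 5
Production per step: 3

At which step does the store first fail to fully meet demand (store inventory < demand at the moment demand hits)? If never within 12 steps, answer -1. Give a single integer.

Step 1: demand=5,sold=5 ship[2->3]=2 ship[1->2]=1 ship[0->1]=1 prod=3 -> [5 7 4 16]
Step 2: demand=5,sold=5 ship[2->3]=2 ship[1->2]=1 ship[0->1]=1 prod=3 -> [7 7 3 13]
Step 3: demand=5,sold=5 ship[2->3]=2 ship[1->2]=1 ship[0->1]=1 prod=3 -> [9 7 2 10]
Step 4: demand=5,sold=5 ship[2->3]=2 ship[1->2]=1 ship[0->1]=1 prod=3 -> [11 7 1 7]
Step 5: demand=5,sold=5 ship[2->3]=1 ship[1->2]=1 ship[0->1]=1 prod=3 -> [13 7 1 3]
Step 6: demand=5,sold=3 ship[2->3]=1 ship[1->2]=1 ship[0->1]=1 prod=3 -> [15 7 1 1]
Step 7: demand=5,sold=1 ship[2->3]=1 ship[1->2]=1 ship[0->1]=1 prod=3 -> [17 7 1 1]
Step 8: demand=5,sold=1 ship[2->3]=1 ship[1->2]=1 ship[0->1]=1 prod=3 -> [19 7 1 1]
Step 9: demand=5,sold=1 ship[2->3]=1 ship[1->2]=1 ship[0->1]=1 prod=3 -> [21 7 1 1]
Step 10: demand=5,sold=1 ship[2->3]=1 ship[1->2]=1 ship[0->1]=1 prod=3 -> [23 7 1 1]
Step 11: demand=5,sold=1 ship[2->3]=1 ship[1->2]=1 ship[0->1]=1 prod=3 -> [25 7 1 1]
Step 12: demand=5,sold=1 ship[2->3]=1 ship[1->2]=1 ship[0->1]=1 prod=3 -> [27 7 1 1]
First stockout at step 6

6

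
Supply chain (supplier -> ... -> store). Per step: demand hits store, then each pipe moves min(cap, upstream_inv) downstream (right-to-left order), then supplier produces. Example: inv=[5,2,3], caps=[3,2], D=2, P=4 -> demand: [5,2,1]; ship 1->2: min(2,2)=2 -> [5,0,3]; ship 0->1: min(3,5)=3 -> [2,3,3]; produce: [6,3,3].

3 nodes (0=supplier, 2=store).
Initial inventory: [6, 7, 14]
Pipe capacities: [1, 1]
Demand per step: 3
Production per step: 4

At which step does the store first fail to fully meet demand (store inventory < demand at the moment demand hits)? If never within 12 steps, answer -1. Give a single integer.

Step 1: demand=3,sold=3 ship[1->2]=1 ship[0->1]=1 prod=4 -> [9 7 12]
Step 2: demand=3,sold=3 ship[1->2]=1 ship[0->1]=1 prod=4 -> [12 7 10]
Step 3: demand=3,sold=3 ship[1->2]=1 ship[0->1]=1 prod=4 -> [15 7 8]
Step 4: demand=3,sold=3 ship[1->2]=1 ship[0->1]=1 prod=4 -> [18 7 6]
Step 5: demand=3,sold=3 ship[1->2]=1 ship[0->1]=1 prod=4 -> [21 7 4]
Step 6: demand=3,sold=3 ship[1->2]=1 ship[0->1]=1 prod=4 -> [24 7 2]
Step 7: demand=3,sold=2 ship[1->2]=1 ship[0->1]=1 prod=4 -> [27 7 1]
Step 8: demand=3,sold=1 ship[1->2]=1 ship[0->1]=1 prod=4 -> [30 7 1]
Step 9: demand=3,sold=1 ship[1->2]=1 ship[0->1]=1 prod=4 -> [33 7 1]
Step 10: demand=3,sold=1 ship[1->2]=1 ship[0->1]=1 prod=4 -> [36 7 1]
Step 11: demand=3,sold=1 ship[1->2]=1 ship[0->1]=1 prod=4 -> [39 7 1]
Step 12: demand=3,sold=1 ship[1->2]=1 ship[0->1]=1 prod=4 -> [42 7 1]
First stockout at step 7

7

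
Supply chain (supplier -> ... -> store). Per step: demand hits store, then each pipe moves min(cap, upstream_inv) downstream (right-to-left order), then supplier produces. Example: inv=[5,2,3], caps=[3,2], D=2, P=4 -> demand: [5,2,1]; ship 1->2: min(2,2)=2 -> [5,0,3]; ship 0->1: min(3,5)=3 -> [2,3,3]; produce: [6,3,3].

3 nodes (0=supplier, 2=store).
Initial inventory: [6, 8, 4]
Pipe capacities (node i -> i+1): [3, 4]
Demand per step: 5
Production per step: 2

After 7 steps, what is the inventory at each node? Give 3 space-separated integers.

Step 1: demand=5,sold=4 ship[1->2]=4 ship[0->1]=3 prod=2 -> inv=[5 7 4]
Step 2: demand=5,sold=4 ship[1->2]=4 ship[0->1]=3 prod=2 -> inv=[4 6 4]
Step 3: demand=5,sold=4 ship[1->2]=4 ship[0->1]=3 prod=2 -> inv=[3 5 4]
Step 4: demand=5,sold=4 ship[1->2]=4 ship[0->1]=3 prod=2 -> inv=[2 4 4]
Step 5: demand=5,sold=4 ship[1->2]=4 ship[0->1]=2 prod=2 -> inv=[2 2 4]
Step 6: demand=5,sold=4 ship[1->2]=2 ship[0->1]=2 prod=2 -> inv=[2 2 2]
Step 7: demand=5,sold=2 ship[1->2]=2 ship[0->1]=2 prod=2 -> inv=[2 2 2]

2 2 2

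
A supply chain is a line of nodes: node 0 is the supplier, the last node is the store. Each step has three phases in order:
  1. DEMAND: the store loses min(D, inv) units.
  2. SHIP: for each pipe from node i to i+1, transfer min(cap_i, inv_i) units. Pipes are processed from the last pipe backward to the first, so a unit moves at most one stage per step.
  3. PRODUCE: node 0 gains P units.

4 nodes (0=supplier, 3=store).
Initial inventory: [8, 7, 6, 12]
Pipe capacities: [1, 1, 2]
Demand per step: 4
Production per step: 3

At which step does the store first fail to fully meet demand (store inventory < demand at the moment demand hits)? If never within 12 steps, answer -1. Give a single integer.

Step 1: demand=4,sold=4 ship[2->3]=2 ship[1->2]=1 ship[0->1]=1 prod=3 -> [10 7 5 10]
Step 2: demand=4,sold=4 ship[2->3]=2 ship[1->2]=1 ship[0->1]=1 prod=3 -> [12 7 4 8]
Step 3: demand=4,sold=4 ship[2->3]=2 ship[1->2]=1 ship[0->1]=1 prod=3 -> [14 7 3 6]
Step 4: demand=4,sold=4 ship[2->3]=2 ship[1->2]=1 ship[0->1]=1 prod=3 -> [16 7 2 4]
Step 5: demand=4,sold=4 ship[2->3]=2 ship[1->2]=1 ship[0->1]=1 prod=3 -> [18 7 1 2]
Step 6: demand=4,sold=2 ship[2->3]=1 ship[1->2]=1 ship[0->1]=1 prod=3 -> [20 7 1 1]
Step 7: demand=4,sold=1 ship[2->3]=1 ship[1->2]=1 ship[0->1]=1 prod=3 -> [22 7 1 1]
Step 8: demand=4,sold=1 ship[2->3]=1 ship[1->2]=1 ship[0->1]=1 prod=3 -> [24 7 1 1]
Step 9: demand=4,sold=1 ship[2->3]=1 ship[1->2]=1 ship[0->1]=1 prod=3 -> [26 7 1 1]
Step 10: demand=4,sold=1 ship[2->3]=1 ship[1->2]=1 ship[0->1]=1 prod=3 -> [28 7 1 1]
Step 11: demand=4,sold=1 ship[2->3]=1 ship[1->2]=1 ship[0->1]=1 prod=3 -> [30 7 1 1]
Step 12: demand=4,sold=1 ship[2->3]=1 ship[1->2]=1 ship[0->1]=1 prod=3 -> [32 7 1 1]
First stockout at step 6

6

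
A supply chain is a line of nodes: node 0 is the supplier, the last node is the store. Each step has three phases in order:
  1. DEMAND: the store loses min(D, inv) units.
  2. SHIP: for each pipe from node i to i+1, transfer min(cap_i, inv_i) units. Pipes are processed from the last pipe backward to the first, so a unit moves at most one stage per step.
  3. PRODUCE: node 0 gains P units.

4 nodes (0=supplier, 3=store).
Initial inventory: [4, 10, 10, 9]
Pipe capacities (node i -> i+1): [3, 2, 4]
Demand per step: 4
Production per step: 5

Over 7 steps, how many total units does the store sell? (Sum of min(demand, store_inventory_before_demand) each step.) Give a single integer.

Step 1: sold=4 (running total=4) -> [6 11 8 9]
Step 2: sold=4 (running total=8) -> [8 12 6 9]
Step 3: sold=4 (running total=12) -> [10 13 4 9]
Step 4: sold=4 (running total=16) -> [12 14 2 9]
Step 5: sold=4 (running total=20) -> [14 15 2 7]
Step 6: sold=4 (running total=24) -> [16 16 2 5]
Step 7: sold=4 (running total=28) -> [18 17 2 3]

Answer: 28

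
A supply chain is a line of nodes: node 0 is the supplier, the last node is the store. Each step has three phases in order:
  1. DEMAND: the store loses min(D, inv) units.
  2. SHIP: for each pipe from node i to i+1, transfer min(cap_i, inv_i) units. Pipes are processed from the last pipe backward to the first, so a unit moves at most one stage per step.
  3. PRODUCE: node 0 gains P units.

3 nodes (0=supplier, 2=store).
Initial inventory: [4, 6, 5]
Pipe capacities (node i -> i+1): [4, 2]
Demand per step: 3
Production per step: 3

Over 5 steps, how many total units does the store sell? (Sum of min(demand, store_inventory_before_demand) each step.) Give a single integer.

Step 1: sold=3 (running total=3) -> [3 8 4]
Step 2: sold=3 (running total=6) -> [3 9 3]
Step 3: sold=3 (running total=9) -> [3 10 2]
Step 4: sold=2 (running total=11) -> [3 11 2]
Step 5: sold=2 (running total=13) -> [3 12 2]

Answer: 13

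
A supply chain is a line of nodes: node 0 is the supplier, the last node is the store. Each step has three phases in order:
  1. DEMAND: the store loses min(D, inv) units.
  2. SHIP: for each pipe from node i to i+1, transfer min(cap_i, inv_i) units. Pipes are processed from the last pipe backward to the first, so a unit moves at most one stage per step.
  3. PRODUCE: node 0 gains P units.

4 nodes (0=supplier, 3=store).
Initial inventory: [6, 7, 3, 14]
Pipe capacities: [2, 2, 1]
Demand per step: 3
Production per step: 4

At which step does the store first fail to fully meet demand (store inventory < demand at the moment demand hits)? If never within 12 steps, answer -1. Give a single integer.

Step 1: demand=3,sold=3 ship[2->3]=1 ship[1->2]=2 ship[0->1]=2 prod=4 -> [8 7 4 12]
Step 2: demand=3,sold=3 ship[2->3]=1 ship[1->2]=2 ship[0->1]=2 prod=4 -> [10 7 5 10]
Step 3: demand=3,sold=3 ship[2->3]=1 ship[1->2]=2 ship[0->1]=2 prod=4 -> [12 7 6 8]
Step 4: demand=3,sold=3 ship[2->3]=1 ship[1->2]=2 ship[0->1]=2 prod=4 -> [14 7 7 6]
Step 5: demand=3,sold=3 ship[2->3]=1 ship[1->2]=2 ship[0->1]=2 prod=4 -> [16 7 8 4]
Step 6: demand=3,sold=3 ship[2->3]=1 ship[1->2]=2 ship[0->1]=2 prod=4 -> [18 7 9 2]
Step 7: demand=3,sold=2 ship[2->3]=1 ship[1->2]=2 ship[0->1]=2 prod=4 -> [20 7 10 1]
Step 8: demand=3,sold=1 ship[2->3]=1 ship[1->2]=2 ship[0->1]=2 prod=4 -> [22 7 11 1]
Step 9: demand=3,sold=1 ship[2->3]=1 ship[1->2]=2 ship[0->1]=2 prod=4 -> [24 7 12 1]
Step 10: demand=3,sold=1 ship[2->3]=1 ship[1->2]=2 ship[0->1]=2 prod=4 -> [26 7 13 1]
Step 11: demand=3,sold=1 ship[2->3]=1 ship[1->2]=2 ship[0->1]=2 prod=4 -> [28 7 14 1]
Step 12: demand=3,sold=1 ship[2->3]=1 ship[1->2]=2 ship[0->1]=2 prod=4 -> [30 7 15 1]
First stockout at step 7

7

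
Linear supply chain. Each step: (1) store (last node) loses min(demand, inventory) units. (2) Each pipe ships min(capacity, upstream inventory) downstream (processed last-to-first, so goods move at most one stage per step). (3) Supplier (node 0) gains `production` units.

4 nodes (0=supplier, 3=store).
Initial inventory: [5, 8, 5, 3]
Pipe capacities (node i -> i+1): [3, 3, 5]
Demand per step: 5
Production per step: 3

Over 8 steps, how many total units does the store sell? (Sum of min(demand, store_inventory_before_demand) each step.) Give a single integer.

Step 1: sold=3 (running total=3) -> [5 8 3 5]
Step 2: sold=5 (running total=8) -> [5 8 3 3]
Step 3: sold=3 (running total=11) -> [5 8 3 3]
Step 4: sold=3 (running total=14) -> [5 8 3 3]
Step 5: sold=3 (running total=17) -> [5 8 3 3]
Step 6: sold=3 (running total=20) -> [5 8 3 3]
Step 7: sold=3 (running total=23) -> [5 8 3 3]
Step 8: sold=3 (running total=26) -> [5 8 3 3]

Answer: 26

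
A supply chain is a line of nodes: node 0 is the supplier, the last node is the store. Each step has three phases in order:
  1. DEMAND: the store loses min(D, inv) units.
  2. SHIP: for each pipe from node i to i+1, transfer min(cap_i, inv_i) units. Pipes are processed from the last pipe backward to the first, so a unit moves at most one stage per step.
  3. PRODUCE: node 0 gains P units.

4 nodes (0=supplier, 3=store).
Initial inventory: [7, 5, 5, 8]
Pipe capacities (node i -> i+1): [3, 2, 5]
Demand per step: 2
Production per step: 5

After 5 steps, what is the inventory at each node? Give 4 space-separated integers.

Step 1: demand=2,sold=2 ship[2->3]=5 ship[1->2]=2 ship[0->1]=3 prod=5 -> inv=[9 6 2 11]
Step 2: demand=2,sold=2 ship[2->3]=2 ship[1->2]=2 ship[0->1]=3 prod=5 -> inv=[11 7 2 11]
Step 3: demand=2,sold=2 ship[2->3]=2 ship[1->2]=2 ship[0->1]=3 prod=5 -> inv=[13 8 2 11]
Step 4: demand=2,sold=2 ship[2->3]=2 ship[1->2]=2 ship[0->1]=3 prod=5 -> inv=[15 9 2 11]
Step 5: demand=2,sold=2 ship[2->3]=2 ship[1->2]=2 ship[0->1]=3 prod=5 -> inv=[17 10 2 11]

17 10 2 11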